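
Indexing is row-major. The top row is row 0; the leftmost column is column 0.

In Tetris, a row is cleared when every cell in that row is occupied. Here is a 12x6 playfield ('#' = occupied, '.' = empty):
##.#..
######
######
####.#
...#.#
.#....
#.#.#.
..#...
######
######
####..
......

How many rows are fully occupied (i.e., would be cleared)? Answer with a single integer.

Answer: 4

Derivation:
Check each row:
  row 0: 3 empty cells -> not full
  row 1: 0 empty cells -> FULL (clear)
  row 2: 0 empty cells -> FULL (clear)
  row 3: 1 empty cell -> not full
  row 4: 4 empty cells -> not full
  row 5: 5 empty cells -> not full
  row 6: 3 empty cells -> not full
  row 7: 5 empty cells -> not full
  row 8: 0 empty cells -> FULL (clear)
  row 9: 0 empty cells -> FULL (clear)
  row 10: 2 empty cells -> not full
  row 11: 6 empty cells -> not full
Total rows cleared: 4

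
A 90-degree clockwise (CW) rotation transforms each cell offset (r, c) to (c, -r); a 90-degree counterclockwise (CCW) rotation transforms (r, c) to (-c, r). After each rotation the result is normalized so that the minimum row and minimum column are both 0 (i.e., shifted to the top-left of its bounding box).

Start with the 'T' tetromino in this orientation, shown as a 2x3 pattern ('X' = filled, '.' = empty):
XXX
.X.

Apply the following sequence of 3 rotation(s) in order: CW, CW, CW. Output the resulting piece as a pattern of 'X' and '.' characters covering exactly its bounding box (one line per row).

Answer: X.
XX
X.

Derivation:
Start:
XXX
.X.
After rotation 1 (CW):
.X
XX
.X
After rotation 2 (CW):
.X.
XXX
After rotation 3 (CW):
X.
XX
X.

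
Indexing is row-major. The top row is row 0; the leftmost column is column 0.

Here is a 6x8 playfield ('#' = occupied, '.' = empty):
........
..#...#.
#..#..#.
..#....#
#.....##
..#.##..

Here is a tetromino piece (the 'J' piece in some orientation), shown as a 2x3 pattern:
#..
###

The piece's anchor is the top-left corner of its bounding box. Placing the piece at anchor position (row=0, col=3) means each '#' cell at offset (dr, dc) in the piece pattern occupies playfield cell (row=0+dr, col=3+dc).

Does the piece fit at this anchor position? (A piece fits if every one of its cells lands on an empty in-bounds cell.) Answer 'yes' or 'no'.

Answer: yes

Derivation:
Check each piece cell at anchor (0, 3):
  offset (0,0) -> (0,3): empty -> OK
  offset (1,0) -> (1,3): empty -> OK
  offset (1,1) -> (1,4): empty -> OK
  offset (1,2) -> (1,5): empty -> OK
All cells valid: yes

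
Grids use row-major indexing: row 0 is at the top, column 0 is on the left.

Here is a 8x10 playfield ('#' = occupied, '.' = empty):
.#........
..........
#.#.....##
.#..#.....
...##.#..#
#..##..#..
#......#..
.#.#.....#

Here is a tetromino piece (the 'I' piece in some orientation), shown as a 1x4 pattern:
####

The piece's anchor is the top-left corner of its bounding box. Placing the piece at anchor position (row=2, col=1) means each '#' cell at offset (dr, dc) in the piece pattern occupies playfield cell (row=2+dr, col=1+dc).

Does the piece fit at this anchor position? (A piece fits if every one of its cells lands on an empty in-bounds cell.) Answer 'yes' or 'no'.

Check each piece cell at anchor (2, 1):
  offset (0,0) -> (2,1): empty -> OK
  offset (0,1) -> (2,2): occupied ('#') -> FAIL
  offset (0,2) -> (2,3): empty -> OK
  offset (0,3) -> (2,4): empty -> OK
All cells valid: no

Answer: no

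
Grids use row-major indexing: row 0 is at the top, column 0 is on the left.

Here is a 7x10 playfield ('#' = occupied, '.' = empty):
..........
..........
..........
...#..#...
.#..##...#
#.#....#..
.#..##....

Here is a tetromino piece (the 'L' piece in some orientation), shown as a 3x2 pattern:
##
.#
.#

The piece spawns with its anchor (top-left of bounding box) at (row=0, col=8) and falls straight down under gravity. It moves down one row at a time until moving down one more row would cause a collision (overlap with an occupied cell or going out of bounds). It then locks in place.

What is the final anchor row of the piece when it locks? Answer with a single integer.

Spawn at (row=0, col=8). Try each row:
  row 0: fits
  row 1: fits
  row 2: blocked -> lock at row 1

Answer: 1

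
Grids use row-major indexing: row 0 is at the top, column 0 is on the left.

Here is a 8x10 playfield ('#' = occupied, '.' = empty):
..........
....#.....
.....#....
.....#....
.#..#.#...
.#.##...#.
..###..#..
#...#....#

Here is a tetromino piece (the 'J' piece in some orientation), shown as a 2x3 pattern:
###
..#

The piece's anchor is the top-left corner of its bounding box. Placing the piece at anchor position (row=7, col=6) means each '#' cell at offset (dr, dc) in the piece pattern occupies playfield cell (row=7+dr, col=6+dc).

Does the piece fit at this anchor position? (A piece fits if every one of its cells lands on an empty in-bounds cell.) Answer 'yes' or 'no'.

Check each piece cell at anchor (7, 6):
  offset (0,0) -> (7,6): empty -> OK
  offset (0,1) -> (7,7): empty -> OK
  offset (0,2) -> (7,8): empty -> OK
  offset (1,2) -> (8,8): out of bounds -> FAIL
All cells valid: no

Answer: no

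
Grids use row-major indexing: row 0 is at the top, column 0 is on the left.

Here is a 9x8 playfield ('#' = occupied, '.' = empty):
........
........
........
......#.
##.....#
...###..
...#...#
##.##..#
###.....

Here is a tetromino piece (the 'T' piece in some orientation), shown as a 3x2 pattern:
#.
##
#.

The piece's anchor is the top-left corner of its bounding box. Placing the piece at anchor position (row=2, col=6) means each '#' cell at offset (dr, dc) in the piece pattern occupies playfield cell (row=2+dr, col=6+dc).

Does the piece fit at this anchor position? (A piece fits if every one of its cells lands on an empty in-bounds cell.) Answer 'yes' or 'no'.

Answer: no

Derivation:
Check each piece cell at anchor (2, 6):
  offset (0,0) -> (2,6): empty -> OK
  offset (1,0) -> (3,6): occupied ('#') -> FAIL
  offset (1,1) -> (3,7): empty -> OK
  offset (2,0) -> (4,6): empty -> OK
All cells valid: no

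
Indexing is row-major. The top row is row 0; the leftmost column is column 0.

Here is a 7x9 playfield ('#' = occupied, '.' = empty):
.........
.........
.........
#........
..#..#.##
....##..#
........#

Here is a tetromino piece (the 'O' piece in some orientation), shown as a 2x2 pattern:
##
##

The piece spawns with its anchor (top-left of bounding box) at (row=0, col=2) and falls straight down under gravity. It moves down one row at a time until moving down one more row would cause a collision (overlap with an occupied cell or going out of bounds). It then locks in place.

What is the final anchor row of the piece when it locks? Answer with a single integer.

Answer: 2

Derivation:
Spawn at (row=0, col=2). Try each row:
  row 0: fits
  row 1: fits
  row 2: fits
  row 3: blocked -> lock at row 2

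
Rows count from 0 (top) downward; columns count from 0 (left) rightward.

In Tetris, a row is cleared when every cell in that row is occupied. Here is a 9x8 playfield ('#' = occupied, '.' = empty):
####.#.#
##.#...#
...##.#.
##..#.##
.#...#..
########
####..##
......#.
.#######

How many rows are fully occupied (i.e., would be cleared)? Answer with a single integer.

Answer: 1

Derivation:
Check each row:
  row 0: 2 empty cells -> not full
  row 1: 4 empty cells -> not full
  row 2: 5 empty cells -> not full
  row 3: 3 empty cells -> not full
  row 4: 6 empty cells -> not full
  row 5: 0 empty cells -> FULL (clear)
  row 6: 2 empty cells -> not full
  row 7: 7 empty cells -> not full
  row 8: 1 empty cell -> not full
Total rows cleared: 1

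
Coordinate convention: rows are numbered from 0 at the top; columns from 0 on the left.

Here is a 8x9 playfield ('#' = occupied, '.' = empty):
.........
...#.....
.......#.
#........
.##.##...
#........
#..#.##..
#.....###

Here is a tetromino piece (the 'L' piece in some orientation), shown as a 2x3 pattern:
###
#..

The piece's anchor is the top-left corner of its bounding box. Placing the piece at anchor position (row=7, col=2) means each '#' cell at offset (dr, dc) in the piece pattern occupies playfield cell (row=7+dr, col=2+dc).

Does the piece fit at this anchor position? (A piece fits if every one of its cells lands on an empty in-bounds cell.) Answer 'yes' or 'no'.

Check each piece cell at anchor (7, 2):
  offset (0,0) -> (7,2): empty -> OK
  offset (0,1) -> (7,3): empty -> OK
  offset (0,2) -> (7,4): empty -> OK
  offset (1,0) -> (8,2): out of bounds -> FAIL
All cells valid: no

Answer: no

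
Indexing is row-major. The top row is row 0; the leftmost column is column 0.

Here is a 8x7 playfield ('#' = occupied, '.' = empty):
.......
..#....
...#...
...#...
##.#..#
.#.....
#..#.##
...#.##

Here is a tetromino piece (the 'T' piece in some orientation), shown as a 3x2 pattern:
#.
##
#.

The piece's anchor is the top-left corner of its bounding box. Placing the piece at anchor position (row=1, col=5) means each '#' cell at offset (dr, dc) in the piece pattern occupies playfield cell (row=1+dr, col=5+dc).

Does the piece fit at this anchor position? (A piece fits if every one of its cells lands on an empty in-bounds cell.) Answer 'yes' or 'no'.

Check each piece cell at anchor (1, 5):
  offset (0,0) -> (1,5): empty -> OK
  offset (1,0) -> (2,5): empty -> OK
  offset (1,1) -> (2,6): empty -> OK
  offset (2,0) -> (3,5): empty -> OK
All cells valid: yes

Answer: yes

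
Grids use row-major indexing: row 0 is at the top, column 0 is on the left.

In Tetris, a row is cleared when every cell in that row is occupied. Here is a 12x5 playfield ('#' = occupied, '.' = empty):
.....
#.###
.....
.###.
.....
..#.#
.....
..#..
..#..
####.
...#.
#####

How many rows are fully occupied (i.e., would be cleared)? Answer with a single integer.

Answer: 1

Derivation:
Check each row:
  row 0: 5 empty cells -> not full
  row 1: 1 empty cell -> not full
  row 2: 5 empty cells -> not full
  row 3: 2 empty cells -> not full
  row 4: 5 empty cells -> not full
  row 5: 3 empty cells -> not full
  row 6: 5 empty cells -> not full
  row 7: 4 empty cells -> not full
  row 8: 4 empty cells -> not full
  row 9: 1 empty cell -> not full
  row 10: 4 empty cells -> not full
  row 11: 0 empty cells -> FULL (clear)
Total rows cleared: 1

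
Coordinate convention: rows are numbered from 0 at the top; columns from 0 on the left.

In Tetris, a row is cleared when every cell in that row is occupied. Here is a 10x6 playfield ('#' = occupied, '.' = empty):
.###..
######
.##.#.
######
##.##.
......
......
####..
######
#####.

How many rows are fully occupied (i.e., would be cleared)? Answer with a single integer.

Check each row:
  row 0: 3 empty cells -> not full
  row 1: 0 empty cells -> FULL (clear)
  row 2: 3 empty cells -> not full
  row 3: 0 empty cells -> FULL (clear)
  row 4: 2 empty cells -> not full
  row 5: 6 empty cells -> not full
  row 6: 6 empty cells -> not full
  row 7: 2 empty cells -> not full
  row 8: 0 empty cells -> FULL (clear)
  row 9: 1 empty cell -> not full
Total rows cleared: 3

Answer: 3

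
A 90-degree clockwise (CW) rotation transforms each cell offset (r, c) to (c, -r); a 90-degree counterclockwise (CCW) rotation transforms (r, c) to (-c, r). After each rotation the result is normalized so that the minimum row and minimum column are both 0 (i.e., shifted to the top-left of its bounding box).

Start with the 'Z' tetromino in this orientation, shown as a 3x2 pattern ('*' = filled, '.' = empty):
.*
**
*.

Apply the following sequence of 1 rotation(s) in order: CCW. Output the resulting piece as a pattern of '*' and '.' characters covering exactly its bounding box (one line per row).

Start:
.*
**
*.
After rotation 1 (CCW):
**.
.**

Answer: **.
.**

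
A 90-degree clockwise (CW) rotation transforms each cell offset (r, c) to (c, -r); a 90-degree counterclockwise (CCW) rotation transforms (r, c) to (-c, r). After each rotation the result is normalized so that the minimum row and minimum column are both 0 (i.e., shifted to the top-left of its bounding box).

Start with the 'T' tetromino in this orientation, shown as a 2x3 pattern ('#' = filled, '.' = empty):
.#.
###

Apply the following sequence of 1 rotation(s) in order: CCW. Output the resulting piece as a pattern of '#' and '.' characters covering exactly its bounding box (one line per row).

Start:
.#.
###
After rotation 1 (CCW):
.#
##
.#

Answer: .#
##
.#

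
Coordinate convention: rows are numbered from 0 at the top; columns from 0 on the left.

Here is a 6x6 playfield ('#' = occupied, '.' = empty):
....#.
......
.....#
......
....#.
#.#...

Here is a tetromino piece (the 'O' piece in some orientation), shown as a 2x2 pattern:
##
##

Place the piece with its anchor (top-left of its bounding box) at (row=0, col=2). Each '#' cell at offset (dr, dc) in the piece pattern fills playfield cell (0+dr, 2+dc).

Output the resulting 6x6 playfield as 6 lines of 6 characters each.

Answer: ..###.
..##..
.....#
......
....#.
#.#...

Derivation:
Fill (0+0,2+0) = (0,2)
Fill (0+0,2+1) = (0,3)
Fill (0+1,2+0) = (1,2)
Fill (0+1,2+1) = (1,3)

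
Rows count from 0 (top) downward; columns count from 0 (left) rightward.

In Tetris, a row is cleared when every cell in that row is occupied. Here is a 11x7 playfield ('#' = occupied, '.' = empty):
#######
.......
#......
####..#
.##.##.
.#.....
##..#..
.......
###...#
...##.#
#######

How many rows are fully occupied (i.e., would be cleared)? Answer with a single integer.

Answer: 2

Derivation:
Check each row:
  row 0: 0 empty cells -> FULL (clear)
  row 1: 7 empty cells -> not full
  row 2: 6 empty cells -> not full
  row 3: 2 empty cells -> not full
  row 4: 3 empty cells -> not full
  row 5: 6 empty cells -> not full
  row 6: 4 empty cells -> not full
  row 7: 7 empty cells -> not full
  row 8: 3 empty cells -> not full
  row 9: 4 empty cells -> not full
  row 10: 0 empty cells -> FULL (clear)
Total rows cleared: 2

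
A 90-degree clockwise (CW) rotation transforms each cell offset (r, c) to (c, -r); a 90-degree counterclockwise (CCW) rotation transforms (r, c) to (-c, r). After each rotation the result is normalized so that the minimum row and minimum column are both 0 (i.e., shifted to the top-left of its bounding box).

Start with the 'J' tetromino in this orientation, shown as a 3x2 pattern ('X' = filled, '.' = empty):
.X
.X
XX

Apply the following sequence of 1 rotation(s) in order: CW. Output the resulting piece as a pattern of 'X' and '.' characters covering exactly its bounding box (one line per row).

Answer: X..
XXX

Derivation:
Start:
.X
.X
XX
After rotation 1 (CW):
X..
XXX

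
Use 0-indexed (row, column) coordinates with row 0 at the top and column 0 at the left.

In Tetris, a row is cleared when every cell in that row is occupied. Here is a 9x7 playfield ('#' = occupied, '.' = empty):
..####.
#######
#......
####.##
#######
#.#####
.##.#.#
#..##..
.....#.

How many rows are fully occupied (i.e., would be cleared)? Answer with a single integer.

Answer: 2

Derivation:
Check each row:
  row 0: 3 empty cells -> not full
  row 1: 0 empty cells -> FULL (clear)
  row 2: 6 empty cells -> not full
  row 3: 1 empty cell -> not full
  row 4: 0 empty cells -> FULL (clear)
  row 5: 1 empty cell -> not full
  row 6: 3 empty cells -> not full
  row 7: 4 empty cells -> not full
  row 8: 6 empty cells -> not full
Total rows cleared: 2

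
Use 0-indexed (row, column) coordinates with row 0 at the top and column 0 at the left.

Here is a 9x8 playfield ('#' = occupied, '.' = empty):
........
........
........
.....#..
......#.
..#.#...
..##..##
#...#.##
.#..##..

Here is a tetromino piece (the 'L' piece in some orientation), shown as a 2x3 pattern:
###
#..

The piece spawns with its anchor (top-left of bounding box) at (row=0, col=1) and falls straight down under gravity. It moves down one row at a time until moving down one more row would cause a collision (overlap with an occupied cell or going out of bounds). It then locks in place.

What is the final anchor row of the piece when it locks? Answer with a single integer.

Spawn at (row=0, col=1). Try each row:
  row 0: fits
  row 1: fits
  row 2: fits
  row 3: fits
  row 4: fits
  row 5: blocked -> lock at row 4

Answer: 4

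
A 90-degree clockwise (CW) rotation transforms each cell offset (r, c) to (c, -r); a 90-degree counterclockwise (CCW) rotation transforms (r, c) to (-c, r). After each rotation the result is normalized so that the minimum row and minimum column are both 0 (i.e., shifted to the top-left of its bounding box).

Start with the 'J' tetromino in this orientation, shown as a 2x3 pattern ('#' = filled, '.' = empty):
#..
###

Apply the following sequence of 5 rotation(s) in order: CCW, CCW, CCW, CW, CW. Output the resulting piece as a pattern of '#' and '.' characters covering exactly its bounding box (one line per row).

Start:
#..
###
After rotation 1 (CCW):
.#
.#
##
After rotation 2 (CCW):
###
..#
After rotation 3 (CCW):
##
#.
#.
After rotation 4 (CW):
###
..#
After rotation 5 (CW):
.#
.#
##

Answer: .#
.#
##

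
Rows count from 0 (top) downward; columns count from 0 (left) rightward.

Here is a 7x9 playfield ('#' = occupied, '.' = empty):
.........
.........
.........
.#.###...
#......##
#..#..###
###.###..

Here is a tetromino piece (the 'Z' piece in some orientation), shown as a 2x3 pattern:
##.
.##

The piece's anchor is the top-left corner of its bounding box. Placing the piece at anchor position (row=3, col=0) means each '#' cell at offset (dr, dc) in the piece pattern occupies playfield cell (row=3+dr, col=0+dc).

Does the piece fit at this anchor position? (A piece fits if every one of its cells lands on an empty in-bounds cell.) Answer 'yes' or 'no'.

Answer: no

Derivation:
Check each piece cell at anchor (3, 0):
  offset (0,0) -> (3,0): empty -> OK
  offset (0,1) -> (3,1): occupied ('#') -> FAIL
  offset (1,1) -> (4,1): empty -> OK
  offset (1,2) -> (4,2): empty -> OK
All cells valid: no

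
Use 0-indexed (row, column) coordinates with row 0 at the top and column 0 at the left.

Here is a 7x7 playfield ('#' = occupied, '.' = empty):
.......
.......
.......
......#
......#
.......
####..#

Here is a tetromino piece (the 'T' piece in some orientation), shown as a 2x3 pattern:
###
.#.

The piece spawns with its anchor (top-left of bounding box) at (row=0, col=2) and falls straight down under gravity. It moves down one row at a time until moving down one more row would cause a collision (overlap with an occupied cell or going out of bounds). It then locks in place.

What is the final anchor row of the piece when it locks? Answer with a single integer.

Answer: 4

Derivation:
Spawn at (row=0, col=2). Try each row:
  row 0: fits
  row 1: fits
  row 2: fits
  row 3: fits
  row 4: fits
  row 5: blocked -> lock at row 4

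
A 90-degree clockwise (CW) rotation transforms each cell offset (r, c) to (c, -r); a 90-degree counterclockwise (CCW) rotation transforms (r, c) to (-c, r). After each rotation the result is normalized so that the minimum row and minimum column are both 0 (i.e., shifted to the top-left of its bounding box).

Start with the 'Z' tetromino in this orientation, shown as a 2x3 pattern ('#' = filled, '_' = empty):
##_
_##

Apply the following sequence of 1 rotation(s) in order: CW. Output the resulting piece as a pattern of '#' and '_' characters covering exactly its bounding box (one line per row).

Answer: _#
##
#_

Derivation:
Start:
##_
_##
After rotation 1 (CW):
_#
##
#_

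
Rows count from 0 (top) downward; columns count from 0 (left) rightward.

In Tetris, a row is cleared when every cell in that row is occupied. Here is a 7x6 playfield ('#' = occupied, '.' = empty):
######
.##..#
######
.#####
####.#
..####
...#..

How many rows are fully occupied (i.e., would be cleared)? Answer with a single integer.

Answer: 2

Derivation:
Check each row:
  row 0: 0 empty cells -> FULL (clear)
  row 1: 3 empty cells -> not full
  row 2: 0 empty cells -> FULL (clear)
  row 3: 1 empty cell -> not full
  row 4: 1 empty cell -> not full
  row 5: 2 empty cells -> not full
  row 6: 5 empty cells -> not full
Total rows cleared: 2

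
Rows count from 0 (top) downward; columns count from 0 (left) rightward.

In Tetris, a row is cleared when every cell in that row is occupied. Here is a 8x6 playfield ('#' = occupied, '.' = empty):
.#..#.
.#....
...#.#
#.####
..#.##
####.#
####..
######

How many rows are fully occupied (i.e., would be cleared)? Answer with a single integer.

Answer: 1

Derivation:
Check each row:
  row 0: 4 empty cells -> not full
  row 1: 5 empty cells -> not full
  row 2: 4 empty cells -> not full
  row 3: 1 empty cell -> not full
  row 4: 3 empty cells -> not full
  row 5: 1 empty cell -> not full
  row 6: 2 empty cells -> not full
  row 7: 0 empty cells -> FULL (clear)
Total rows cleared: 1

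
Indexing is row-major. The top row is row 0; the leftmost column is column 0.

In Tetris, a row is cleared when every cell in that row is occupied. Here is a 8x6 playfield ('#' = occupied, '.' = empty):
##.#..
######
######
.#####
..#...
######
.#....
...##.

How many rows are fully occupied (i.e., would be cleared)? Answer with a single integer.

Check each row:
  row 0: 3 empty cells -> not full
  row 1: 0 empty cells -> FULL (clear)
  row 2: 0 empty cells -> FULL (clear)
  row 3: 1 empty cell -> not full
  row 4: 5 empty cells -> not full
  row 5: 0 empty cells -> FULL (clear)
  row 6: 5 empty cells -> not full
  row 7: 4 empty cells -> not full
Total rows cleared: 3

Answer: 3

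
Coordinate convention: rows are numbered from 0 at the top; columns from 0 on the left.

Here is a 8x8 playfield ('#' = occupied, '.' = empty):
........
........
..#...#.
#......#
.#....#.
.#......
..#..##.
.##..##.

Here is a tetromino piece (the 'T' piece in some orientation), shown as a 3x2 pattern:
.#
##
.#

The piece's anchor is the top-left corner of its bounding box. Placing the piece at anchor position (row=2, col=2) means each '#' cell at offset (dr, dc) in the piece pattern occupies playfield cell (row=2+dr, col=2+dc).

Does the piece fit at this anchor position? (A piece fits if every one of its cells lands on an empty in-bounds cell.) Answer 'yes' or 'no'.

Check each piece cell at anchor (2, 2):
  offset (0,1) -> (2,3): empty -> OK
  offset (1,0) -> (3,2): empty -> OK
  offset (1,1) -> (3,3): empty -> OK
  offset (2,1) -> (4,3): empty -> OK
All cells valid: yes

Answer: yes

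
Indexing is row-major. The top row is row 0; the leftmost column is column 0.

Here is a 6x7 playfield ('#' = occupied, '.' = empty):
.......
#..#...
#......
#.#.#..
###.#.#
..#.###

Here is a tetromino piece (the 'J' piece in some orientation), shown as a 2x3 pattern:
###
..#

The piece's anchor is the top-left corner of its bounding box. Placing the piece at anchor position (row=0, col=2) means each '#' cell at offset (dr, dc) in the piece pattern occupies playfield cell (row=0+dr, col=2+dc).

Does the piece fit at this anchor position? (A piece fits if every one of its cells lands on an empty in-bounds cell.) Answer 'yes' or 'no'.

Check each piece cell at anchor (0, 2):
  offset (0,0) -> (0,2): empty -> OK
  offset (0,1) -> (0,3): empty -> OK
  offset (0,2) -> (0,4): empty -> OK
  offset (1,2) -> (1,4): empty -> OK
All cells valid: yes

Answer: yes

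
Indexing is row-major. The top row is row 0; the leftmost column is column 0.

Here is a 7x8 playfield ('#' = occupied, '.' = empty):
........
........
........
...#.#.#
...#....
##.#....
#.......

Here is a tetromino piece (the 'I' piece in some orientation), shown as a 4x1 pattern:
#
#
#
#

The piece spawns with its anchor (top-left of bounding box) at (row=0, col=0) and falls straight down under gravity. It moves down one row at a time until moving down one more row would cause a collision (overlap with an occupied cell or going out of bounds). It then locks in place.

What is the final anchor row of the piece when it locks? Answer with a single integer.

Spawn at (row=0, col=0). Try each row:
  row 0: fits
  row 1: fits
  row 2: blocked -> lock at row 1

Answer: 1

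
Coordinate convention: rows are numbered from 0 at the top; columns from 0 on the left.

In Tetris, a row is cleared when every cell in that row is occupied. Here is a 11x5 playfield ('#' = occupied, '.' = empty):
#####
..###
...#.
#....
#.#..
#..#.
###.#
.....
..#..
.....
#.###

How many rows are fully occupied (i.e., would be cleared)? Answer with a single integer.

Check each row:
  row 0: 0 empty cells -> FULL (clear)
  row 1: 2 empty cells -> not full
  row 2: 4 empty cells -> not full
  row 3: 4 empty cells -> not full
  row 4: 3 empty cells -> not full
  row 5: 3 empty cells -> not full
  row 6: 1 empty cell -> not full
  row 7: 5 empty cells -> not full
  row 8: 4 empty cells -> not full
  row 9: 5 empty cells -> not full
  row 10: 1 empty cell -> not full
Total rows cleared: 1

Answer: 1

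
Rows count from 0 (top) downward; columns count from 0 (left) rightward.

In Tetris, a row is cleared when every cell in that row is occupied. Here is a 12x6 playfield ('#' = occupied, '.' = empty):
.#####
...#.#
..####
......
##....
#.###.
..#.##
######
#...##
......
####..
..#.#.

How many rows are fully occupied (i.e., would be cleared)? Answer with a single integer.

Answer: 1

Derivation:
Check each row:
  row 0: 1 empty cell -> not full
  row 1: 4 empty cells -> not full
  row 2: 2 empty cells -> not full
  row 3: 6 empty cells -> not full
  row 4: 4 empty cells -> not full
  row 5: 2 empty cells -> not full
  row 6: 3 empty cells -> not full
  row 7: 0 empty cells -> FULL (clear)
  row 8: 3 empty cells -> not full
  row 9: 6 empty cells -> not full
  row 10: 2 empty cells -> not full
  row 11: 4 empty cells -> not full
Total rows cleared: 1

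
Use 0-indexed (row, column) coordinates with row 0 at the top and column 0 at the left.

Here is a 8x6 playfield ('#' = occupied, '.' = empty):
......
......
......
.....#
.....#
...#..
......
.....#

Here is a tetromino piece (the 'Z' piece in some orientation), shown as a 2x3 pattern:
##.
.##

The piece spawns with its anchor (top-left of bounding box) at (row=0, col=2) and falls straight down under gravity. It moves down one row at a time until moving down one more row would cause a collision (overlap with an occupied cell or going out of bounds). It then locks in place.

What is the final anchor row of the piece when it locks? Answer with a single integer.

Answer: 3

Derivation:
Spawn at (row=0, col=2). Try each row:
  row 0: fits
  row 1: fits
  row 2: fits
  row 3: fits
  row 4: blocked -> lock at row 3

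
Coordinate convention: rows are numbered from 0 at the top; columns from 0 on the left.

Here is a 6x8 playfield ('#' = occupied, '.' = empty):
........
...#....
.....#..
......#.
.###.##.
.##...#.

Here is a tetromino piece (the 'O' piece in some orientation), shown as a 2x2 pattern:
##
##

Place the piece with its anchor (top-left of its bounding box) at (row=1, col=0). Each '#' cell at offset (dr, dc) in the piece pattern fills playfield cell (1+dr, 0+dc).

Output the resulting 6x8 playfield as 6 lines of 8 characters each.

Answer: ........
##.#....
##...#..
......#.
.###.##.
.##...#.

Derivation:
Fill (1+0,0+0) = (1,0)
Fill (1+0,0+1) = (1,1)
Fill (1+1,0+0) = (2,0)
Fill (1+1,0+1) = (2,1)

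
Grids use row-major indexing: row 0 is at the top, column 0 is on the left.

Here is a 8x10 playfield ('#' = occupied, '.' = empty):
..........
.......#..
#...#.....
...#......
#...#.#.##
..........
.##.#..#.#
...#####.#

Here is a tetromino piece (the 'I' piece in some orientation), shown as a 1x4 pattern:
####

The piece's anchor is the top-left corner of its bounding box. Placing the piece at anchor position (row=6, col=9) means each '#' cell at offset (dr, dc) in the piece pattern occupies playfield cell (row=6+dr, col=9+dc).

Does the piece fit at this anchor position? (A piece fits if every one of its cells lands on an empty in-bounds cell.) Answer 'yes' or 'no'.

Answer: no

Derivation:
Check each piece cell at anchor (6, 9):
  offset (0,0) -> (6,9): occupied ('#') -> FAIL
  offset (0,1) -> (6,10): out of bounds -> FAIL
  offset (0,2) -> (6,11): out of bounds -> FAIL
  offset (0,3) -> (6,12): out of bounds -> FAIL
All cells valid: no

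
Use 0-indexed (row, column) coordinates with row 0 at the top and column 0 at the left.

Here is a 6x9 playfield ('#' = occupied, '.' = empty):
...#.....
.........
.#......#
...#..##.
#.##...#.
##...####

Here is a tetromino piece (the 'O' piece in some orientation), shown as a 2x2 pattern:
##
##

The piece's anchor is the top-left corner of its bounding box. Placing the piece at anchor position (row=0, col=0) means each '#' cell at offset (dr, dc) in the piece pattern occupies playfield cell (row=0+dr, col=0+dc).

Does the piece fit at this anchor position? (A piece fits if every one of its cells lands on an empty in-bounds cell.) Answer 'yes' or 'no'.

Check each piece cell at anchor (0, 0):
  offset (0,0) -> (0,0): empty -> OK
  offset (0,1) -> (0,1): empty -> OK
  offset (1,0) -> (1,0): empty -> OK
  offset (1,1) -> (1,1): empty -> OK
All cells valid: yes

Answer: yes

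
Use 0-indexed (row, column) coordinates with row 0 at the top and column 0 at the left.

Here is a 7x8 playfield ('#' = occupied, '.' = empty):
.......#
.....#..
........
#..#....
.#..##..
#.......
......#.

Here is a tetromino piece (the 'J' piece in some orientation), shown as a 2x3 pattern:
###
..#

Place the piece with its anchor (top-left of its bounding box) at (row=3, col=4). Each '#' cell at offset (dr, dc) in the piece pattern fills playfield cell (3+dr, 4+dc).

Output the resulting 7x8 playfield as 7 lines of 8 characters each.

Fill (3+0,4+0) = (3,4)
Fill (3+0,4+1) = (3,5)
Fill (3+0,4+2) = (3,6)
Fill (3+1,4+2) = (4,6)

Answer: .......#
.....#..
........
#..####.
.#..###.
#.......
......#.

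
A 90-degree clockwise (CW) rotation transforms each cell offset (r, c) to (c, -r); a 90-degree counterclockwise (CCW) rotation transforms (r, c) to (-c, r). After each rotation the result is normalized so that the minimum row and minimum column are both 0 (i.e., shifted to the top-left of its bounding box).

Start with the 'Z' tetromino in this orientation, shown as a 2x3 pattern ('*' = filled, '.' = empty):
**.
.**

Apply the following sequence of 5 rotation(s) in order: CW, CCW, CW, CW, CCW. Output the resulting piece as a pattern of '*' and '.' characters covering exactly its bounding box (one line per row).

Answer: .*
**
*.

Derivation:
Start:
**.
.**
After rotation 1 (CW):
.*
**
*.
After rotation 2 (CCW):
**.
.**
After rotation 3 (CW):
.*
**
*.
After rotation 4 (CW):
**.
.**
After rotation 5 (CCW):
.*
**
*.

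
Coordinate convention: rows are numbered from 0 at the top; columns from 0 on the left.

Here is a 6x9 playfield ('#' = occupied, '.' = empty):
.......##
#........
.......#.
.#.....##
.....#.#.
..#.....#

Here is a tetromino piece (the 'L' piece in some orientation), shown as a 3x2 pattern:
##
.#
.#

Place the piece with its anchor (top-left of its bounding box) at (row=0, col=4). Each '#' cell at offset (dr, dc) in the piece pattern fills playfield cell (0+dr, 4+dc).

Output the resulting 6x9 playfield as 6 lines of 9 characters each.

Fill (0+0,4+0) = (0,4)
Fill (0+0,4+1) = (0,5)
Fill (0+1,4+1) = (1,5)
Fill (0+2,4+1) = (2,5)

Answer: ....##.##
#....#...
.....#.#.
.#.....##
.....#.#.
..#.....#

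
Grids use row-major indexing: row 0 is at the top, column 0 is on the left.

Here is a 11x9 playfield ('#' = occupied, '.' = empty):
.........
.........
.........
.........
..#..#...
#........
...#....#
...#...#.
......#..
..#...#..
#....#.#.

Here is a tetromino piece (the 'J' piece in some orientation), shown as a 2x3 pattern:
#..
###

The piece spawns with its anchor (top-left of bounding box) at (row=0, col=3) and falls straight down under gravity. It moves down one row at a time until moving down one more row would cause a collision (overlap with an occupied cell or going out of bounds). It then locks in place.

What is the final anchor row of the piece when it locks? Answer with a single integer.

Spawn at (row=0, col=3). Try each row:
  row 0: fits
  row 1: fits
  row 2: fits
  row 3: blocked -> lock at row 2

Answer: 2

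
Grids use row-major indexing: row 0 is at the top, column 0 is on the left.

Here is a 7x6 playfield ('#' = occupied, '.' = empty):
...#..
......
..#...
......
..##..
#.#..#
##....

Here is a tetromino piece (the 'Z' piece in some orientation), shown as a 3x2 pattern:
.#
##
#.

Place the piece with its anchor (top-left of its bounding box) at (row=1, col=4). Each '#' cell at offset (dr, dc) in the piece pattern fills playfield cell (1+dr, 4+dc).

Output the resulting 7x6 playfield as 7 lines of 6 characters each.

Answer: ...#..
.....#
..#.##
....#.
..##..
#.#..#
##....

Derivation:
Fill (1+0,4+1) = (1,5)
Fill (1+1,4+0) = (2,4)
Fill (1+1,4+1) = (2,5)
Fill (1+2,4+0) = (3,4)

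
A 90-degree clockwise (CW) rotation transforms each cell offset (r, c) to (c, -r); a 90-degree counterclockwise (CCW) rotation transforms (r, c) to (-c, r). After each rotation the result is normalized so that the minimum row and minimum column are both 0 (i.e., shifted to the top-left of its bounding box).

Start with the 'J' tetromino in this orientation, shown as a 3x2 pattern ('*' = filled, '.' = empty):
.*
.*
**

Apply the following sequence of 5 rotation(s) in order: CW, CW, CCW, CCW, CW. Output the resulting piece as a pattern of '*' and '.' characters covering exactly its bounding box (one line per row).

Answer: *..
***

Derivation:
Start:
.*
.*
**
After rotation 1 (CW):
*..
***
After rotation 2 (CW):
**
*.
*.
After rotation 3 (CCW):
*..
***
After rotation 4 (CCW):
.*
.*
**
After rotation 5 (CW):
*..
***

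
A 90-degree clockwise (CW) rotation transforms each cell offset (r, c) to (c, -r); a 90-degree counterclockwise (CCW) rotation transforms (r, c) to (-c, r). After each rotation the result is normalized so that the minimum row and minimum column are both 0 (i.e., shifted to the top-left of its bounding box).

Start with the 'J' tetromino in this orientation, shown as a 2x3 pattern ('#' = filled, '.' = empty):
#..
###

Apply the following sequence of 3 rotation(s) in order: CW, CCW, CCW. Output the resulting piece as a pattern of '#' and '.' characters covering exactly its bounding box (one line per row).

Start:
#..
###
After rotation 1 (CW):
##
#.
#.
After rotation 2 (CCW):
#..
###
After rotation 3 (CCW):
.#
.#
##

Answer: .#
.#
##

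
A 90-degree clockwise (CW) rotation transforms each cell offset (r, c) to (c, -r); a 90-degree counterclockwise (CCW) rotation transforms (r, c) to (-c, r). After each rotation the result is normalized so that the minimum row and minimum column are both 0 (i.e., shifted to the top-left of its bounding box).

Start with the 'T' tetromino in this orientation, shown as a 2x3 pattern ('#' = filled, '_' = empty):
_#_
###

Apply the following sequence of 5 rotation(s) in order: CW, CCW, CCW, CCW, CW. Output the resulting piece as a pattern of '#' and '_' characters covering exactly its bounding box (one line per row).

Start:
_#_
###
After rotation 1 (CW):
#_
##
#_
After rotation 2 (CCW):
_#_
###
After rotation 3 (CCW):
_#
##
_#
After rotation 4 (CCW):
###
_#_
After rotation 5 (CW):
_#
##
_#

Answer: _#
##
_#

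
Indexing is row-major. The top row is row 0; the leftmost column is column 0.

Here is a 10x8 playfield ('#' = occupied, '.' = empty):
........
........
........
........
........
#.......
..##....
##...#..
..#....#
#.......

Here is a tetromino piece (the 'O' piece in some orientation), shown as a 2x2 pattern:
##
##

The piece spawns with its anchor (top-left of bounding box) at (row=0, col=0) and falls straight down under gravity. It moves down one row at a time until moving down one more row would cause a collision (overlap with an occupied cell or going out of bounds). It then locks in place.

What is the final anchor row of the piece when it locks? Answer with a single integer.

Answer: 3

Derivation:
Spawn at (row=0, col=0). Try each row:
  row 0: fits
  row 1: fits
  row 2: fits
  row 3: fits
  row 4: blocked -> lock at row 3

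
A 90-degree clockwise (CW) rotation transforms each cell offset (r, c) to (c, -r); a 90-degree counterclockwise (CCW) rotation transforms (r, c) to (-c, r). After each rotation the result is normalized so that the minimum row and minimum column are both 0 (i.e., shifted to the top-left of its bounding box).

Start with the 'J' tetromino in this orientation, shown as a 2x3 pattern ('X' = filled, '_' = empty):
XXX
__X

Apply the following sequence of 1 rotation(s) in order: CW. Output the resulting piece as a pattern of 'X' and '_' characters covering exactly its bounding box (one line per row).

Answer: _X
_X
XX

Derivation:
Start:
XXX
__X
After rotation 1 (CW):
_X
_X
XX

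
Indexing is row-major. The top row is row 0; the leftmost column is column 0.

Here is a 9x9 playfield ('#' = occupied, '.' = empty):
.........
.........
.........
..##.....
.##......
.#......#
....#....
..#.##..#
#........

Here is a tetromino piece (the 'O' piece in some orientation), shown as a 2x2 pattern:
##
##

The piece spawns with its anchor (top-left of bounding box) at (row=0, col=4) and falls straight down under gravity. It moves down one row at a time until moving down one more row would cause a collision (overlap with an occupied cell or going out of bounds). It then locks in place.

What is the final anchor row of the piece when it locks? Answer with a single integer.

Answer: 4

Derivation:
Spawn at (row=0, col=4). Try each row:
  row 0: fits
  row 1: fits
  row 2: fits
  row 3: fits
  row 4: fits
  row 5: blocked -> lock at row 4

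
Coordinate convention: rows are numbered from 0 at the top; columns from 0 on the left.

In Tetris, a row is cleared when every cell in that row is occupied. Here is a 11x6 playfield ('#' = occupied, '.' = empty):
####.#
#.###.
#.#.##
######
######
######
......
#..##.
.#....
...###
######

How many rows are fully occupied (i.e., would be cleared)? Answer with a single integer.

Answer: 4

Derivation:
Check each row:
  row 0: 1 empty cell -> not full
  row 1: 2 empty cells -> not full
  row 2: 2 empty cells -> not full
  row 3: 0 empty cells -> FULL (clear)
  row 4: 0 empty cells -> FULL (clear)
  row 5: 0 empty cells -> FULL (clear)
  row 6: 6 empty cells -> not full
  row 7: 3 empty cells -> not full
  row 8: 5 empty cells -> not full
  row 9: 3 empty cells -> not full
  row 10: 0 empty cells -> FULL (clear)
Total rows cleared: 4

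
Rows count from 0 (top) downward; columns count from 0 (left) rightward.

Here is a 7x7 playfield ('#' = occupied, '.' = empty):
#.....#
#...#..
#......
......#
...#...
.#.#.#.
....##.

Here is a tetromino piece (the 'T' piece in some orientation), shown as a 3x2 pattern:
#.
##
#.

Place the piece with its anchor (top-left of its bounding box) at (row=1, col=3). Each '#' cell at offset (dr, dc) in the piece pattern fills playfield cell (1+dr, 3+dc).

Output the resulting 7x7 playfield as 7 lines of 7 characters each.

Answer: #.....#
#..##..
#..##..
...#..#
...#...
.#.#.#.
....##.

Derivation:
Fill (1+0,3+0) = (1,3)
Fill (1+1,3+0) = (2,3)
Fill (1+1,3+1) = (2,4)
Fill (1+2,3+0) = (3,3)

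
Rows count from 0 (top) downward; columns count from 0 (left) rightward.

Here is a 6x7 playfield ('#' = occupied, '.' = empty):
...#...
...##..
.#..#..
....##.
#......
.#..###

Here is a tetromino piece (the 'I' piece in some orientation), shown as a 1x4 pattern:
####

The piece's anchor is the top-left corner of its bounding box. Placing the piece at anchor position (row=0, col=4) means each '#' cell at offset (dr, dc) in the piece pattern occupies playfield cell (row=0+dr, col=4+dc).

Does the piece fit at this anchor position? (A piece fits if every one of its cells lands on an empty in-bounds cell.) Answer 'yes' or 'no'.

Answer: no

Derivation:
Check each piece cell at anchor (0, 4):
  offset (0,0) -> (0,4): empty -> OK
  offset (0,1) -> (0,5): empty -> OK
  offset (0,2) -> (0,6): empty -> OK
  offset (0,3) -> (0,7): out of bounds -> FAIL
All cells valid: no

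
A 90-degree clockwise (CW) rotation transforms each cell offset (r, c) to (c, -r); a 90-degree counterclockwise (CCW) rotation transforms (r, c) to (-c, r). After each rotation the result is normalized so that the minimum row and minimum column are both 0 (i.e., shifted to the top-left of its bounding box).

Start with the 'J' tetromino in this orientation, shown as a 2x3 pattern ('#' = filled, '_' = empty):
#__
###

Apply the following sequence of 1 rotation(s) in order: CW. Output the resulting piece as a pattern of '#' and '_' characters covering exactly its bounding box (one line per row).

Start:
#__
###
After rotation 1 (CW):
##
#_
#_

Answer: ##
#_
#_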